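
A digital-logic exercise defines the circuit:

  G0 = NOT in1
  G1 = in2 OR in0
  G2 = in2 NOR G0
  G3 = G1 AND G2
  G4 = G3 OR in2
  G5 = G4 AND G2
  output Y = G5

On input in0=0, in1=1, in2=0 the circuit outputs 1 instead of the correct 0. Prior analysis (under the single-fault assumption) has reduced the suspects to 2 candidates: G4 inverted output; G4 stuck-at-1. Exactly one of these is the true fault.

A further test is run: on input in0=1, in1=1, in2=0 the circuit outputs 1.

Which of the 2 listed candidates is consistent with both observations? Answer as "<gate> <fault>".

Evaluate each candidate on input in0=1, in1=1, in2=0:
  G4 inverted output: G0=0, G1=1, G2=1, G3=1, G4=0 [inverted output], G5=0 → 0 — eliminated
  G4 stuck-at-1: G0=0, G1=1, G2=1, G3=1, G4=1 [stuck-at-1], G5=1 → 1 — matches
Only G4 stuck-at-1 reproduces the observed 1.

G4 stuck-at-1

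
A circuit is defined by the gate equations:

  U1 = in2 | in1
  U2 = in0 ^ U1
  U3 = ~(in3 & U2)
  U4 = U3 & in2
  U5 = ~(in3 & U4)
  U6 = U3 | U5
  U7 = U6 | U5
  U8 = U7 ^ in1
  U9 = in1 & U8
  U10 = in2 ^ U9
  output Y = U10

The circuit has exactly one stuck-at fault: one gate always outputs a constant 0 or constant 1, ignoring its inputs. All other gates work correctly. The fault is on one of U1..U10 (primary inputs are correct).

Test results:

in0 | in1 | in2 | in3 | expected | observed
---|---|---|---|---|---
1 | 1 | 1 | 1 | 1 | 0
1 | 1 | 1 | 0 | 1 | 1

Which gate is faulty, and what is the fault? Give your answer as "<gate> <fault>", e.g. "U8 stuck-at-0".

Fault-free values for test 1 (in0=1, in1=1, in2=1, in3=1): U1=1, U2=0, U3=1, U4=1, U5=0, U6=1, U7=1, U8=0, U9=0, U10=1, giving Y=1. Observed 0.
Test 1: faults giving observed 0 are {U6 stuck-at-0, U7 stuck-at-0, U8 stuck-at-1, U9 stuck-at-1, U10 stuck-at-0}.
Test 2 (in0=1, in1=1, in2=1, in3=0): fault-free U1=1, U2=0, U3=1, U4=1, U5=1, U6=1, U7=1, U8=0, U9=0, U10=1 → 1; observed 1. Eliminates U7 stuck-at-0, U8 stuck-at-1, U9 stuck-at-1, U10 stuck-at-0.
Only U6 stuck-at-0 is consistent with every test.

U6 stuck-at-0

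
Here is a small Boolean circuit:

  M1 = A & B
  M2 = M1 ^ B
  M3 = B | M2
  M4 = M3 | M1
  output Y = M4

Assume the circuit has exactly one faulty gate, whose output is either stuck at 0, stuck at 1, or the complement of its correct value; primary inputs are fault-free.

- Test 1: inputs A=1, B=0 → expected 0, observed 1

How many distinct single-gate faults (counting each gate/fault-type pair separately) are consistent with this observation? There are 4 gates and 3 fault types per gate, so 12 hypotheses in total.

Fault-free: M1=0, M2=0, M3=0, M4=0 → 0. Observed 1.
  M1 stuck-at-0: output 0 ✗
  M1 stuck-at-1: output 1 ✓
  M1 inverted output: output 1 ✓
  M2 stuck-at-0: output 0 ✗
  M2 stuck-at-1: output 1 ✓
  M2 inverted output: output 1 ✓
  M3 stuck-at-0: output 0 ✗
  M3 stuck-at-1: output 1 ✓
  M3 inverted output: output 1 ✓
  M4 stuck-at-0: output 0 ✗
  M4 stuck-at-1: output 1 ✓
  M4 inverted output: output 1 ✓
Consistent faults: {M1 stuck-at-1, M1 inverted output, M2 stuck-at-1, M2 inverted output, M3 stuck-at-1, M3 inverted output, M4 stuck-at-1, M4 inverted output} — 8 in all.

8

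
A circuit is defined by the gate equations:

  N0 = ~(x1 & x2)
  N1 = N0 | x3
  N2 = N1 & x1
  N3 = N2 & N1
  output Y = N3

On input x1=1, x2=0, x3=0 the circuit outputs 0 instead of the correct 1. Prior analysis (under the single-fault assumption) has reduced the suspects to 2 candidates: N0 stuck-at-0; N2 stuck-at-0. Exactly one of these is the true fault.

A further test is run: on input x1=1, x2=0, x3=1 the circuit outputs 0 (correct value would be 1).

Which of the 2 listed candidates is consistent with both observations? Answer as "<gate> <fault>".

N2 stuck-at-0

Evaluate each candidate on input x1=1, x2=0, x3=1:
  N0 stuck-at-0: N0=0 [stuck-at-0], N1=1, N2=1, N3=1 → 1 — eliminated
  N2 stuck-at-0: N0=1, N1=1, N2=0 [stuck-at-0], N3=0 → 0 — matches
Only N2 stuck-at-0 reproduces the observed 0.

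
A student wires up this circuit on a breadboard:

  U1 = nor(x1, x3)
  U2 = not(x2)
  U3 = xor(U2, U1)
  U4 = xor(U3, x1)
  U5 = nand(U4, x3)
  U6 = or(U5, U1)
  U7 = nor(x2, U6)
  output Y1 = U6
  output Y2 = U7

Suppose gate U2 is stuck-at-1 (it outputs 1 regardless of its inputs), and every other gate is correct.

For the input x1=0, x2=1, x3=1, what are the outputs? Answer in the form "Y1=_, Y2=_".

Y1=0, Y2=0

Propagate with U2 forced: U1=0, U2=1 [stuck-at-1], U3=1, U4=1, U5=0, U6=0, U7=0.
So the outputs are Y1=0, Y2=0. (Without the fault they would be Y1=1, Y2=0.)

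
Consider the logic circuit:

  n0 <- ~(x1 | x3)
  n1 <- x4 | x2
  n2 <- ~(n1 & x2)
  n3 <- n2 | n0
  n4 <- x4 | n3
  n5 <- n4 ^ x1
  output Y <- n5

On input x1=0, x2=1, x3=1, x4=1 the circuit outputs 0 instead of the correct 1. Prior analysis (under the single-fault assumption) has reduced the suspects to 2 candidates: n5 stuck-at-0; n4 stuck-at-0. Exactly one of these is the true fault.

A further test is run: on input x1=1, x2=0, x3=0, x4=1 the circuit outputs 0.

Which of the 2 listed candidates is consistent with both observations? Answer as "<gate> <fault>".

Evaluate each candidate on input x1=1, x2=0, x3=0, x4=1:
  n5 stuck-at-0: n0=0, n1=1, n2=1, n3=1, n4=1, n5=0 [stuck-at-0] → 0 — matches
  n4 stuck-at-0: n0=0, n1=1, n2=1, n3=1, n4=0 [stuck-at-0], n5=1 → 1 — eliminated
Only n5 stuck-at-0 reproduces the observed 0.

n5 stuck-at-0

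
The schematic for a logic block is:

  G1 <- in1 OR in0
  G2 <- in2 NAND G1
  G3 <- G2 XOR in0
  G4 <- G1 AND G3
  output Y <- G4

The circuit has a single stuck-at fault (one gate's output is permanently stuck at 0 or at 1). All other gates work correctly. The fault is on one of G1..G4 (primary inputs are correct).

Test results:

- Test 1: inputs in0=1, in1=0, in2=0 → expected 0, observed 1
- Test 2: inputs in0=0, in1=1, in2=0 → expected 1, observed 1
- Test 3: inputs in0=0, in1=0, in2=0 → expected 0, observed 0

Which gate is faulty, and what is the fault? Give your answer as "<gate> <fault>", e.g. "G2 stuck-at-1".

Fault-free values for test 1 (in0=1, in1=0, in2=0): G1=1, G2=1, G3=0, G4=0, giving Y=0. Observed 1.
Test 1: faults giving observed 1 are {G2 stuck-at-0, G3 stuck-at-1, G4 stuck-at-1}.
Test 2 (in0=0, in1=1, in2=0): fault-free G1=1, G2=1, G3=1, G4=1 → 1; observed 1. Eliminates G2 stuck-at-0.
Test 3 (in0=0, in1=0, in2=0): fault-free G1=0, G2=1, G3=1, G4=0 → 0; observed 0. Eliminates G4 stuck-at-1.
Only G3 stuck-at-1 is consistent with every test.

G3 stuck-at-1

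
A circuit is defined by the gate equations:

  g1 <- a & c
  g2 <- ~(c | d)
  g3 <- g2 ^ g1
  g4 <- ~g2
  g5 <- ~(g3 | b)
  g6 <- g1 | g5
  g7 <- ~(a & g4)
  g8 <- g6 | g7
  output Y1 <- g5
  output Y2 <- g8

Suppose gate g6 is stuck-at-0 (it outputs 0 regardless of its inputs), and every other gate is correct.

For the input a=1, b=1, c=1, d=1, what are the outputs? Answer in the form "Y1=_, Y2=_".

Y1=0, Y2=0

Propagate with g6 forced: g1=1, g2=0, g3=1, g4=1, g5=0, g6=0 [stuck-at-0], g7=0, g8=0.
So the outputs are Y1=0, Y2=0. (Without the fault they would be Y1=0, Y2=1.)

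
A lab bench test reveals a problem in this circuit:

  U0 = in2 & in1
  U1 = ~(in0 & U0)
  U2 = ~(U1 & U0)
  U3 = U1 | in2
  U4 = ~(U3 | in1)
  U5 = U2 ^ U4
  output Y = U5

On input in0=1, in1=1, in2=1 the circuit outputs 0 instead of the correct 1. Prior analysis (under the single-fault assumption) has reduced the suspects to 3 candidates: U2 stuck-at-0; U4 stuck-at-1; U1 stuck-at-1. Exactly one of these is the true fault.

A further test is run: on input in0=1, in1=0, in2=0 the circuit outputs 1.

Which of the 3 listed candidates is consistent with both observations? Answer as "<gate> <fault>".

Evaluate each candidate on input in0=1, in1=0, in2=0:
  U2 stuck-at-0: U0=0, U1=1, U2=0 [stuck-at-0], U3=1, U4=0, U5=0 → 0 — eliminated
  U4 stuck-at-1: U0=0, U1=1, U2=1, U3=1, U4=1 [stuck-at-1], U5=0 → 0 — eliminated
  U1 stuck-at-1: U0=0, U1=1 [stuck-at-1], U2=1, U3=1, U4=0, U5=1 → 1 — matches
Only U1 stuck-at-1 reproduces the observed 1.

U1 stuck-at-1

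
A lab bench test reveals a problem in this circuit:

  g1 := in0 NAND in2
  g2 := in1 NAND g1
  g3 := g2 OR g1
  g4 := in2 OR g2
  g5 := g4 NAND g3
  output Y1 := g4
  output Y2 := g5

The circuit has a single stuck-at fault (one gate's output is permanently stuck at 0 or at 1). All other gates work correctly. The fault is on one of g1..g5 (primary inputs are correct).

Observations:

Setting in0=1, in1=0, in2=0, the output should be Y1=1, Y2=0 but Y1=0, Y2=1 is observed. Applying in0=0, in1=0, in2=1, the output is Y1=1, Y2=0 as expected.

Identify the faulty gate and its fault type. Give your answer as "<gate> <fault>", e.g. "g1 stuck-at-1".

g2 stuck-at-0

Fault-free values for test 1 (in0=1, in1=0, in2=0): g1=1, g2=1, g3=1, g4=1, g5=0, giving Y1=1, Y2=0. Observed Y1=0, Y2=1.
Test 1: faults giving observed Y1=0, Y2=1 are {g2 stuck-at-0, g4 stuck-at-0}.
Test 2 (in0=0, in1=0, in2=1): fault-free g1=1, g2=1, g3=1, g4=1, g5=0 → Y1=1, Y2=0; observed Y1=1, Y2=0. Eliminates g4 stuck-at-0.
Only g2 stuck-at-0 is consistent with every test.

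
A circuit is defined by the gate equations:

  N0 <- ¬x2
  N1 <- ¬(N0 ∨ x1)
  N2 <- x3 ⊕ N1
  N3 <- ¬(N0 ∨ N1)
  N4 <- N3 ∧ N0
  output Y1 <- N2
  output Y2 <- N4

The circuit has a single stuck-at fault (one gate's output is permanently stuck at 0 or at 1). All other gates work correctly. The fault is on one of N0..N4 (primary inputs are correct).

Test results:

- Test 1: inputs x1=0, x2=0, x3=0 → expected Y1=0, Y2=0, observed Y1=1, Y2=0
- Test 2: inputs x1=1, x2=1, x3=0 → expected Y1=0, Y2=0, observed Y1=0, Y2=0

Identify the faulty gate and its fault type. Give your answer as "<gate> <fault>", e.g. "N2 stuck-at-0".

N0 stuck-at-0

Fault-free values for test 1 (x1=0, x2=0, x3=0): N0=1, N1=0, N2=0, N3=0, N4=0, giving Y1=0, Y2=0. Observed Y1=1, Y2=0.
Test 1: faults giving observed Y1=1, Y2=0 are {N0 stuck-at-0, N1 stuck-at-1, N2 stuck-at-1}.
Test 2 (x1=1, x2=1, x3=0): fault-free N0=0, N1=0, N2=0, N3=1, N4=0 → Y1=0, Y2=0; observed Y1=0, Y2=0. Eliminates N1 stuck-at-1, N2 stuck-at-1.
Only N0 stuck-at-0 is consistent with every test.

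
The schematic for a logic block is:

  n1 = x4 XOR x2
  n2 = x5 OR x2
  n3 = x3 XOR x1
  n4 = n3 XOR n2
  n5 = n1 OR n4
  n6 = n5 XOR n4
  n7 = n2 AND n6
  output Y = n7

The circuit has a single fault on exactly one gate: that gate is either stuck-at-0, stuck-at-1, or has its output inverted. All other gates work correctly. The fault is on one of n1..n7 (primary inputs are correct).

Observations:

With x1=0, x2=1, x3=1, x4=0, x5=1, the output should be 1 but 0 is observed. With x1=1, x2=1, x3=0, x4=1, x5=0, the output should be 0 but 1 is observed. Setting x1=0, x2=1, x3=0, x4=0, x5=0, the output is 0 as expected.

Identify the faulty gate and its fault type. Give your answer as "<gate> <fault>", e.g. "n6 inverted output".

Fault-free values for test 1 (x1=0, x2=1, x3=1, x4=0, x5=1): n1=1, n2=1, n3=1, n4=0, n5=1, n6=1, n7=1, giving Y=1. Observed 0.
Test 1: faults giving observed 0 are {n1 stuck-at-0, n1 inverted output, n2 stuck-at-0, n2 inverted output, n3 stuck-at-0, n3 inverted output, n4 stuck-at-1, n4 inverted output, n5 stuck-at-0, n5 inverted output, n6 stuck-at-0, n6 inverted output, n7 stuck-at-0, n7 inverted output}.
Test 2 (x1=1, x2=1, x3=0, x4=1, x5=0): fault-free n1=0, n2=1, n3=1, n4=0, n5=0, n6=0, n7=0 → 0; observed 1. Eliminates n1 stuck-at-0, n2 stuck-at-0, n2 inverted output, n3 stuck-at-0, n3 inverted output, n4 stuck-at-1, n4 inverted output, n5 stuck-at-0, n6 stuck-at-0, n7 stuck-at-0.
Test 3 (x1=0, x2=1, x3=0, x4=0, x5=0): fault-free n1=1, n2=1, n3=0, n4=1, n5=1, n6=0, n7=0 → 0; observed 0. Eliminates n5 inverted output, n6 inverted output, n7 inverted output.
Only n1 inverted output is consistent with every test.

n1 inverted output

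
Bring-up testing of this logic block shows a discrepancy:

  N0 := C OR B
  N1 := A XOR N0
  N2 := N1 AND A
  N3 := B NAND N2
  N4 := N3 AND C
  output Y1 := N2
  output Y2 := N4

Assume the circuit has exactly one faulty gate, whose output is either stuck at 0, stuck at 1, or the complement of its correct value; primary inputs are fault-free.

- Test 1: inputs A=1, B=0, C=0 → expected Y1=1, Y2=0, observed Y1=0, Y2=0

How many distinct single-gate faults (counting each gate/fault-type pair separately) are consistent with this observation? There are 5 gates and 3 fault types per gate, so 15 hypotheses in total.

Fault-free: N0=0, N1=1, N2=1, N3=1, N4=0 → Y1=1, Y2=0. Observed Y1=0, Y2=0.
  N0: stuck-at-1, inverted output ✓; others ✗
  N1: stuck-at-0, inverted output ✓; others ✗
  N2: stuck-at-0, inverted output ✓; others ✗
  N3: none of the 3 fault types match ✗
  N4: none of the 3 fault types match ✗
Consistent faults: {N0 stuck-at-1, N0 inverted output, N1 stuck-at-0, N1 inverted output, N2 stuck-at-0, N2 inverted output} — 6 in all.

6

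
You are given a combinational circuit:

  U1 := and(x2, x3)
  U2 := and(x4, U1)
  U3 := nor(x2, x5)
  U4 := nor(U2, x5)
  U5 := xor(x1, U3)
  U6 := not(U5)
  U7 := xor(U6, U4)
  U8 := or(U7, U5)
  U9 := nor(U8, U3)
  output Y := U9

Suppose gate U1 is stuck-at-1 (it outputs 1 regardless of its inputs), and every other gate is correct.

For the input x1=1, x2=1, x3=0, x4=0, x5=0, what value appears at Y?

Propagate with U1 forced: U1=1 [stuck-at-1], U2=0, U3=0, U4=1, U5=1, U6=0, U7=1, U8=1, U9=0.
So Y = 0. (Same as the fault-free value — the fault is masked on this input.)

0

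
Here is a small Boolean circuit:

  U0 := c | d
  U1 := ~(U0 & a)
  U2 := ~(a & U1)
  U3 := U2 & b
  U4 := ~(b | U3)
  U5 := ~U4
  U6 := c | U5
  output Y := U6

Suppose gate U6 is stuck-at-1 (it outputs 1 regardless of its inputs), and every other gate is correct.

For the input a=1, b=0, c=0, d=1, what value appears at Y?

Propagate with U6 forced: U0=1, U1=0, U2=1, U3=0, U4=1, U5=0, U6=1 [stuck-at-1].
So Y = 1. (Without the fault it would be 0.)

1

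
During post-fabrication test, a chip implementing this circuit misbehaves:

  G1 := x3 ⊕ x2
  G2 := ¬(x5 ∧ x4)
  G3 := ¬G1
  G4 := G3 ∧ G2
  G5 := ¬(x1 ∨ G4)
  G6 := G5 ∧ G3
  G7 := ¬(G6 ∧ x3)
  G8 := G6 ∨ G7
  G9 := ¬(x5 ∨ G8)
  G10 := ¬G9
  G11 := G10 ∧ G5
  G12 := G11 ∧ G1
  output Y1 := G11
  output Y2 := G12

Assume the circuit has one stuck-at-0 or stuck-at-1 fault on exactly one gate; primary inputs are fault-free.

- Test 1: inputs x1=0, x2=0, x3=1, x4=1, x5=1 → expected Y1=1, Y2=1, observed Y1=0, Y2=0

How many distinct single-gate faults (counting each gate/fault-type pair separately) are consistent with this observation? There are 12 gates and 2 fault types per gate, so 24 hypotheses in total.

Fault-free: G1=1, G2=0, G3=0, G4=0, G5=1, G6=0, G7=1, G8=1, G9=0, G10=1, G11=1, G12=1 → Y1=1, Y2=1. Observed Y1=0, Y2=0.
  G1: none of the 2 fault types match ✗
  G2: none of the 2 fault types match ✗
  G3: none of the 2 fault types match ✗
  G4: stuck-at-1 ✓; others ✗
  G5: stuck-at-0 ✓; others ✗
  G6: none of the 2 fault types match ✗
  G7: none of the 2 fault types match ✗
  G8: none of the 2 fault types match ✗
  G9: stuck-at-1 ✓; others ✗
  G10: stuck-at-0 ✓; others ✗
  G11: stuck-at-0 ✓; others ✗
  G12: none of the 2 fault types match ✗
Consistent faults: {G4 stuck-at-1, G5 stuck-at-0, G9 stuck-at-1, G10 stuck-at-0, G11 stuck-at-0} — 5 in all.

5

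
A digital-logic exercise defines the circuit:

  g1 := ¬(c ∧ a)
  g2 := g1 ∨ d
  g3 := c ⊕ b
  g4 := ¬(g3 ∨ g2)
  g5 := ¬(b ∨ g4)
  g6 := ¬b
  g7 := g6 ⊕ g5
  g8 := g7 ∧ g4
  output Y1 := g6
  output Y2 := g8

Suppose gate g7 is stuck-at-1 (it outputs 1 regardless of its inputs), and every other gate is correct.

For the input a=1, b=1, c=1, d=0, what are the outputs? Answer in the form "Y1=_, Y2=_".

Y1=0, Y2=1

Propagate with g7 forced: g1=0, g2=0, g3=0, g4=1, g5=0, g6=0, g7=1 [stuck-at-1], g8=1.
So the outputs are Y1=0, Y2=1. (Without the fault they would be Y1=0, Y2=0.)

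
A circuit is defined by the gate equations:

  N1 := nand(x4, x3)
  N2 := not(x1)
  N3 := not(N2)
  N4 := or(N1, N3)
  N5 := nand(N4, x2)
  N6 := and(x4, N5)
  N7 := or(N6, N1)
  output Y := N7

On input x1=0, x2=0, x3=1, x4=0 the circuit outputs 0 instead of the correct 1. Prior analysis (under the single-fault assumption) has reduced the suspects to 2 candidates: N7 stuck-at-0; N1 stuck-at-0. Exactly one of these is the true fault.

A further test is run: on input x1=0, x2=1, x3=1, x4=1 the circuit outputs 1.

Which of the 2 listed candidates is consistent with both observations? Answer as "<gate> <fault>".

N1 stuck-at-0

Evaluate each candidate on input x1=0, x2=1, x3=1, x4=1:
  N7 stuck-at-0: N1=0, N2=1, N3=0, N4=0, N5=1, N6=1, N7=0 [stuck-at-0] → 0 — eliminated
  N1 stuck-at-0: N1=0 [stuck-at-0], N2=1, N3=0, N4=0, N5=1, N6=1, N7=1 → 1 — matches
Only N1 stuck-at-0 reproduces the observed 1.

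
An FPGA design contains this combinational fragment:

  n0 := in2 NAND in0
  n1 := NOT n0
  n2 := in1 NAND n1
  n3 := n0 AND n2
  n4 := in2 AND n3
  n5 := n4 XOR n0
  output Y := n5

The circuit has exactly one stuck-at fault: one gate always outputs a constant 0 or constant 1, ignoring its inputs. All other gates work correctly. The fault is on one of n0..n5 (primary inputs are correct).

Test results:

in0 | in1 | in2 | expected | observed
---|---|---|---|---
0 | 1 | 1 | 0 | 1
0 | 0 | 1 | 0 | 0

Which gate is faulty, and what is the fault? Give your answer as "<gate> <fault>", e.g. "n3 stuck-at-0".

n1 stuck-at-1

Fault-free values for test 1 (in0=0, in1=1, in2=1): n0=1, n1=0, n2=1, n3=1, n4=1, n5=0, giving Y=0. Observed 1.
Test 1: faults giving observed 1 are {n1 stuck-at-1, n2 stuck-at-0, n3 stuck-at-0, n4 stuck-at-0, n5 stuck-at-1}.
Test 2 (in0=0, in1=0, in2=1): fault-free n0=1, n1=0, n2=1, n3=1, n4=1, n5=0 → 0; observed 0. Eliminates n2 stuck-at-0, n3 stuck-at-0, n4 stuck-at-0, n5 stuck-at-1.
Only n1 stuck-at-1 is consistent with every test.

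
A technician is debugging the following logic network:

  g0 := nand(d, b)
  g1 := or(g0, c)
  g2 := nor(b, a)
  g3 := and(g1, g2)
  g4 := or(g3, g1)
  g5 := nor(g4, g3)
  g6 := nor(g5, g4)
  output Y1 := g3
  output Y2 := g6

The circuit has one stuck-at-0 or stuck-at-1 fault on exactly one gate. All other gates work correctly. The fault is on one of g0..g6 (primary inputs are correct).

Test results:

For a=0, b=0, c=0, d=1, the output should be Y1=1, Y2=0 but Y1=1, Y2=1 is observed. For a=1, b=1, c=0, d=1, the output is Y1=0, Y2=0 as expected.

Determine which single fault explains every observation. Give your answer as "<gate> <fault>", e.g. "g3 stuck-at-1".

Fault-free values for test 1 (a=0, b=0, c=0, d=1): g0=1, g1=1, g2=1, g3=1, g4=1, g5=0, g6=0, giving Y1=1, Y2=0. Observed Y1=1, Y2=1.
Test 1: faults giving observed Y1=1, Y2=1 are {g4 stuck-at-0, g6 stuck-at-1}.
Test 2 (a=1, b=1, c=0, d=1): fault-free g0=0, g1=0, g2=0, g3=0, g4=0, g5=1, g6=0 → Y1=0, Y2=0; observed Y1=0, Y2=0. Eliminates g6 stuck-at-1.
Only g4 stuck-at-0 is consistent with every test.

g4 stuck-at-0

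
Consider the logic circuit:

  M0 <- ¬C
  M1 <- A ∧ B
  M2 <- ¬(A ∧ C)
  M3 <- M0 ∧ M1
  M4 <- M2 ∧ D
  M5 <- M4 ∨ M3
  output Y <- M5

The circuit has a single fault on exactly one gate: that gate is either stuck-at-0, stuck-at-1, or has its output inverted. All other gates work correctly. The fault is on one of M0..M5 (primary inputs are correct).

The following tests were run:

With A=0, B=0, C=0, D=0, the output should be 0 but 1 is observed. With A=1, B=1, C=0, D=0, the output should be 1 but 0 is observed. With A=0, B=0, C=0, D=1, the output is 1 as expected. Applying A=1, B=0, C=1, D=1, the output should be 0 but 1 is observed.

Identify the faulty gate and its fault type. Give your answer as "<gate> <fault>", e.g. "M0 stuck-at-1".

Fault-free values for test 1 (A=0, B=0, C=0, D=0): M0=1, M1=0, M2=1, M3=0, M4=0, M5=0, giving Y=0. Observed 1.
Test 1: faults giving observed 1 are {M1 stuck-at-1, M1 inverted output, M3 stuck-at-1, M3 inverted output, M4 stuck-at-1, M4 inverted output, M5 stuck-at-1, M5 inverted output}.
Test 2 (A=1, B=1, C=0, D=0): fault-free M0=1, M1=1, M2=1, M3=1, M4=0, M5=1 → 1; observed 0. Eliminates M1 stuck-at-1, M3 stuck-at-1, M4 stuck-at-1, M4 inverted output, M5 stuck-at-1.
Test 3 (A=0, B=0, C=0, D=1): fault-free M0=1, M1=0, M2=1, M3=0, M4=1, M5=1 → 1; observed 1. Eliminates M5 inverted output.
Test 4 (A=1, B=0, C=1, D=1): fault-free M0=0, M1=0, M2=0, M3=0, M4=0, M5=0 → 0; observed 1. Eliminates M1 inverted output.
Only M3 inverted output is consistent with every test.

M3 inverted output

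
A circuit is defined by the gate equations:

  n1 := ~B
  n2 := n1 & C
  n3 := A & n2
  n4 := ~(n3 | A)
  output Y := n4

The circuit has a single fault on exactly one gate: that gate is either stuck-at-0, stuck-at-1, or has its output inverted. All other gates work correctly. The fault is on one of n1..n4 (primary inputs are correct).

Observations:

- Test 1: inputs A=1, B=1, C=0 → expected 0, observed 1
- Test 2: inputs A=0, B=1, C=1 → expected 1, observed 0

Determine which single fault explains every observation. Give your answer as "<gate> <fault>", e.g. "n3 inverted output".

Fault-free values for test 1 (A=1, B=1, C=0): n1=0, n2=0, n3=0, n4=0, giving Y=0. Observed 1.
Test 1: faults giving observed 1 are {n4 stuck-at-1, n4 inverted output}.
Test 2 (A=0, B=1, C=1): fault-free n1=0, n2=0, n3=0, n4=1 → 1; observed 0. Eliminates n4 stuck-at-1.
Only n4 inverted output is consistent with every test.

n4 inverted output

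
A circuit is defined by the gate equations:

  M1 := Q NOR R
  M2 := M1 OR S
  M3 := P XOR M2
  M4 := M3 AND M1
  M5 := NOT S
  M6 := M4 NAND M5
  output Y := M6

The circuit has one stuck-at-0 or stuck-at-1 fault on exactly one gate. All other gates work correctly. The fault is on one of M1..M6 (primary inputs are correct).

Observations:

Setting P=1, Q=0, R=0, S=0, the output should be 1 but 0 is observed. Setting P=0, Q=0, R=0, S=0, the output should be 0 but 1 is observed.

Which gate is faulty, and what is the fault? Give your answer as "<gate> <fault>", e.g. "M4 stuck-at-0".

Fault-free values for test 1 (P=1, Q=0, R=0, S=0): M1=1, M2=1, M3=0, M4=0, M5=1, M6=1, giving Y=1. Observed 0.
Test 1: faults giving observed 0 are {M2 stuck-at-0, M3 stuck-at-1, M4 stuck-at-1, M6 stuck-at-0}.
Test 2 (P=0, Q=0, R=0, S=0): fault-free M1=1, M2=1, M3=1, M4=1, M5=1, M6=0 → 0; observed 1. Eliminates M3 stuck-at-1, M4 stuck-at-1, M6 stuck-at-0.
Only M2 stuck-at-0 is consistent with every test.

M2 stuck-at-0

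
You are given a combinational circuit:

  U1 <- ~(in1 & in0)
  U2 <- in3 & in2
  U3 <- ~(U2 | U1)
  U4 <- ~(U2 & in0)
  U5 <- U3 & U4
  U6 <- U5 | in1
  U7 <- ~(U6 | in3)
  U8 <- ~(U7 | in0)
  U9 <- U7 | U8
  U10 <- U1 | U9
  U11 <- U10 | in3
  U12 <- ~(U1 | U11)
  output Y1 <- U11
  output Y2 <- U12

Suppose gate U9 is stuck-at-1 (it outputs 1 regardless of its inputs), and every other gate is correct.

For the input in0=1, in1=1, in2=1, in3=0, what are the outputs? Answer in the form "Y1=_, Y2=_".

Propagate with U9 forced: U1=0, U2=0, U3=1, U4=1, U5=1, U6=1, U7=0, U8=0, U9=1 [stuck-at-1], U10=1, U11=1, U12=0.
So the outputs are Y1=1, Y2=0. (Without the fault they would be Y1=0, Y2=1.)

Y1=1, Y2=0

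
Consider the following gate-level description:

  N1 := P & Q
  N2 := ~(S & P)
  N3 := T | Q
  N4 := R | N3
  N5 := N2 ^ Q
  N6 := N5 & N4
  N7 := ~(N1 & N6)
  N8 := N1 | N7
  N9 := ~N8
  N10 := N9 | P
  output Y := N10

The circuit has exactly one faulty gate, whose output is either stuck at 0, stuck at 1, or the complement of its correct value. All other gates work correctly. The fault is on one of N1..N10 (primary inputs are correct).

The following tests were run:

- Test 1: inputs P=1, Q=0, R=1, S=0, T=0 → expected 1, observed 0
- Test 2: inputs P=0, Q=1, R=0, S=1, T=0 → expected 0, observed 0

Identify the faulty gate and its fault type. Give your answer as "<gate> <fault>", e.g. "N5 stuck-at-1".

N10 stuck-at-0

Fault-free values for test 1 (P=1, Q=0, R=1, S=0, T=0): N1=0, N2=1, N3=0, N4=1, N5=1, N6=1, N7=1, N8=1, N9=0, N10=1, giving Y=1. Observed 0.
Test 1: faults giving observed 0 are {N10 stuck-at-0, N10 inverted output}.
Test 2 (P=0, Q=1, R=0, S=1, T=0): fault-free N1=0, N2=1, N3=1, N4=1, N5=0, N6=0, N7=1, N8=1, N9=0, N10=0 → 0; observed 0. Eliminates N10 inverted output.
Only N10 stuck-at-0 is consistent with every test.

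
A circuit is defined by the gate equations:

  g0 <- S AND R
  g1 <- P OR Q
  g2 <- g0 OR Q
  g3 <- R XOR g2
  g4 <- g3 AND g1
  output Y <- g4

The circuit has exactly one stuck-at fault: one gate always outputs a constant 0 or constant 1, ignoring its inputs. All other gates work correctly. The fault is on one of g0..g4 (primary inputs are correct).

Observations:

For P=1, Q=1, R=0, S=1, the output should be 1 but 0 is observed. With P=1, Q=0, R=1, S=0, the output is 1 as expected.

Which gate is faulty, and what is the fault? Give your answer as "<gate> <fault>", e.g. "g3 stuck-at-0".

Fault-free values for test 1 (P=1, Q=1, R=0, S=1): g0=0, g1=1, g2=1, g3=1, g4=1, giving Y=1. Observed 0.
Test 1: faults giving observed 0 are {g1 stuck-at-0, g2 stuck-at-0, g3 stuck-at-0, g4 stuck-at-0}.
Test 2 (P=1, Q=0, R=1, S=0): fault-free g0=0, g1=1, g2=0, g3=1, g4=1 → 1; observed 1. Eliminates g1 stuck-at-0, g3 stuck-at-0, g4 stuck-at-0.
Only g2 stuck-at-0 is consistent with every test.

g2 stuck-at-0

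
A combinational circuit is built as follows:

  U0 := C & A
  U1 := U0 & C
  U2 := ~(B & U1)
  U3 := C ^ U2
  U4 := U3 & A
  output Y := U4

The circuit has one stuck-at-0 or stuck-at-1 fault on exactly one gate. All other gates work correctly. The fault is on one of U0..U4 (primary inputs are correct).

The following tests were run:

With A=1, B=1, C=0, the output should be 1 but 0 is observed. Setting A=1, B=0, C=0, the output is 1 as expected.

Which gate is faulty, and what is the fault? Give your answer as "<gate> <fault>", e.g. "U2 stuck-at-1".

Fault-free values for test 1 (A=1, B=1, C=0): U0=0, U1=0, U2=1, U3=1, U4=1, giving Y=1. Observed 0.
Test 1: faults giving observed 0 are {U1 stuck-at-1, U2 stuck-at-0, U3 stuck-at-0, U4 stuck-at-0}.
Test 2 (A=1, B=0, C=0): fault-free U0=0, U1=0, U2=1, U3=1, U4=1 → 1; observed 1. Eliminates U2 stuck-at-0, U3 stuck-at-0, U4 stuck-at-0.
Only U1 stuck-at-1 is consistent with every test.

U1 stuck-at-1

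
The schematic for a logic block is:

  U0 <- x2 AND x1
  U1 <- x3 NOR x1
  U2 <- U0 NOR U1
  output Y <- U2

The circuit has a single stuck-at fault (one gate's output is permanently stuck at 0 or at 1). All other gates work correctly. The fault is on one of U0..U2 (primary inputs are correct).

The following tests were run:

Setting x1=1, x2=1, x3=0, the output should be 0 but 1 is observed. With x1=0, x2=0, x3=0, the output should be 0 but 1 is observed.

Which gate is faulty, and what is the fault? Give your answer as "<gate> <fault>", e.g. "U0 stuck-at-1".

U2 stuck-at-1

Fault-free values for test 1 (x1=1, x2=1, x3=0): U0=1, U1=0, U2=0, giving Y=0. Observed 1.
Test 1: faults giving observed 1 are {U0 stuck-at-0, U2 stuck-at-1}.
Test 2 (x1=0, x2=0, x3=0): fault-free U0=0, U1=1, U2=0 → 0; observed 1. Eliminates U0 stuck-at-0.
Only U2 stuck-at-1 is consistent with every test.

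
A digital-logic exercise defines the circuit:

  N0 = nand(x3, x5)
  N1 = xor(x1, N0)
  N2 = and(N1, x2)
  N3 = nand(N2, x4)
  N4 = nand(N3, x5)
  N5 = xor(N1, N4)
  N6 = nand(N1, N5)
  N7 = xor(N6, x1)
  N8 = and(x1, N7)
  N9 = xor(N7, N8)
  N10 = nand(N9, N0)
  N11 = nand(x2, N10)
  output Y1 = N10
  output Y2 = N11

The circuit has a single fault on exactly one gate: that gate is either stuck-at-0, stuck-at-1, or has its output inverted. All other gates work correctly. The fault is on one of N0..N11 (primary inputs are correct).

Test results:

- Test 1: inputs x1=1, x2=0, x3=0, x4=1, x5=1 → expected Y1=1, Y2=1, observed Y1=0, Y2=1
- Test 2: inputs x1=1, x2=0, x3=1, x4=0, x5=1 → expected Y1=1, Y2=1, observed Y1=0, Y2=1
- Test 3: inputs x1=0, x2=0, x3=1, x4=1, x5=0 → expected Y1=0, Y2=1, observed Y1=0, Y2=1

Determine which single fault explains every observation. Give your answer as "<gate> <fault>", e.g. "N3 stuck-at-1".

N10 stuck-at-0

Fault-free values for test 1 (x1=1, x2=0, x3=0, x4=1, x5=1): N0=1, N1=0, N2=0, N3=1, N4=0, N5=0, N6=1, N7=0, N8=0, N9=0, N10=1, N11=1, giving Y1=1, Y2=1. Observed Y1=0, Y2=1.
Test 1: faults giving observed Y1=0, Y2=1 are {N8 stuck-at-1, N8 inverted output, N9 stuck-at-1, N9 inverted output, N10 stuck-at-0, N10 inverted output}.
Test 2 (x1=1, x2=0, x3=1, x4=0, x5=1): fault-free N0=0, N1=1, N2=0, N3=1, N4=0, N5=1, N6=0, N7=1, N8=1, N9=0, N10=1, N11=1 → Y1=1, Y2=1; observed Y1=0, Y2=1. Eliminates N8 stuck-at-1, N8 inverted output, N9 stuck-at-1, N9 inverted output.
Test 3 (x1=0, x2=0, x3=1, x4=1, x5=0): fault-free N0=1, N1=1, N2=0, N3=1, N4=1, N5=0, N6=1, N7=1, N8=0, N9=1, N10=0, N11=1 → Y1=0, Y2=1; observed Y1=0, Y2=1. Eliminates N10 inverted output.
Only N10 stuck-at-0 is consistent with every test.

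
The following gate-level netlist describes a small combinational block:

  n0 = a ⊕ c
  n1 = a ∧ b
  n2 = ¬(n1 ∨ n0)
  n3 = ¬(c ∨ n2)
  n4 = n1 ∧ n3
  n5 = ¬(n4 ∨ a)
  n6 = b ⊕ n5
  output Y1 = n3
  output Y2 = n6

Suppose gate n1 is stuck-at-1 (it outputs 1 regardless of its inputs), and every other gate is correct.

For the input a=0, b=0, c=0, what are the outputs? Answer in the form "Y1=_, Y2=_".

Y1=1, Y2=0

Propagate with n1 forced: n0=0, n1=1 [stuck-at-1], n2=0, n3=1, n4=1, n5=0, n6=0.
So the outputs are Y1=1, Y2=0. (Without the fault they would be Y1=0, Y2=1.)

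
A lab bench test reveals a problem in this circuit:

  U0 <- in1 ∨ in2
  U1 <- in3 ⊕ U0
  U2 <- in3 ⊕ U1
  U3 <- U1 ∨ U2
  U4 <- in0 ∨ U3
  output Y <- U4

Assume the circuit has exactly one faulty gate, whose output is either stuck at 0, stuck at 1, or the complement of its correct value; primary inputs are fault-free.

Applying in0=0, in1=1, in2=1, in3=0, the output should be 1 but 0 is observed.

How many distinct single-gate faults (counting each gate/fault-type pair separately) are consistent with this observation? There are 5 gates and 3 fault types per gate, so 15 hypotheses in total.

8

Fault-free: U0=1, U1=1, U2=1, U3=1, U4=1 → 1. Observed 0.
  U0: stuck-at-0, inverted output ✓; others ✗
  U1: stuck-at-0, inverted output ✓; others ✗
  U2: none of the 3 fault types match ✗
  U3: stuck-at-0, inverted output ✓; others ✗
  U4: stuck-at-0, inverted output ✓; others ✗
Consistent faults: {U0 stuck-at-0, U0 inverted output, U1 stuck-at-0, U1 inverted output, U3 stuck-at-0, U3 inverted output, U4 stuck-at-0, U4 inverted output} — 8 in all.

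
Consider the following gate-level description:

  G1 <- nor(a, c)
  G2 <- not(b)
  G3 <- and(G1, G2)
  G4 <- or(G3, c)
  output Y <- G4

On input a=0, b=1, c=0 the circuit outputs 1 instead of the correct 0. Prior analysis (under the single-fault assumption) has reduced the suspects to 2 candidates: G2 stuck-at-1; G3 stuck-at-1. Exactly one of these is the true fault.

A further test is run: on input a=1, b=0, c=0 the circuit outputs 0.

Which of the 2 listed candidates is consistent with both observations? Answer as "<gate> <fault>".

Evaluate each candidate on input a=1, b=0, c=0:
  G2 stuck-at-1: G1=0, G2=1 [stuck-at-1], G3=0, G4=0 → 0 — matches
  G3 stuck-at-1: G1=0, G2=1, G3=1 [stuck-at-1], G4=1 → 1 — eliminated
Only G2 stuck-at-1 reproduces the observed 0.

G2 stuck-at-1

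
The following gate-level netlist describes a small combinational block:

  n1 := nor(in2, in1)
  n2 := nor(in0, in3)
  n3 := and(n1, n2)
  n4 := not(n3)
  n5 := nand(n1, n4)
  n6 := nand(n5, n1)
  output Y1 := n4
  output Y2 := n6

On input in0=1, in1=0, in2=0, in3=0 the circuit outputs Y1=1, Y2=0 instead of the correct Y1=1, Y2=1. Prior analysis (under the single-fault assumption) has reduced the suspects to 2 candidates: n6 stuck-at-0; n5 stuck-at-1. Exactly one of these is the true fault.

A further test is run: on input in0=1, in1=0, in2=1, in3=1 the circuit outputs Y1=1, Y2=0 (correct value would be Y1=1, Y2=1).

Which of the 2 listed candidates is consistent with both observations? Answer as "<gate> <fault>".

Evaluate each candidate on input in0=1, in1=0, in2=1, in3=1:
  n6 stuck-at-0: n1=0, n2=0, n3=0, n4=1, n5=1, n6=0 [stuck-at-0] → Y1=1, Y2=0 — matches
  n5 stuck-at-1: n1=0, n2=0, n3=0, n4=1, n5=1 [stuck-at-1], n6=1 → Y1=1, Y2=1 — eliminated
Only n6 stuck-at-0 reproduces the observed Y1=1, Y2=0.

n6 stuck-at-0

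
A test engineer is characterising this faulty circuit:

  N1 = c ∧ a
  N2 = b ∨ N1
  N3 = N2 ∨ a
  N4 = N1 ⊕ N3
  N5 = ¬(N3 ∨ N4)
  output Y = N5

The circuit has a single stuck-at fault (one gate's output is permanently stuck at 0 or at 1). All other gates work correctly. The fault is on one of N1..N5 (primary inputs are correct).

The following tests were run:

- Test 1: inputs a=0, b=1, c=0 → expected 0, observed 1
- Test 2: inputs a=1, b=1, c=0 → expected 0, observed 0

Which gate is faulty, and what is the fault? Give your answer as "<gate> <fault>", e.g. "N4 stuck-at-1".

Fault-free values for test 1 (a=0, b=1, c=0): N1=0, N2=1, N3=1, N4=1, N5=0, giving Y=0. Observed 1.
Test 1: faults giving observed 1 are {N2 stuck-at-0, N3 stuck-at-0, N5 stuck-at-1}.
Test 2 (a=1, b=1, c=0): fault-free N1=0, N2=1, N3=1, N4=1, N5=0 → 0; observed 0. Eliminates N3 stuck-at-0, N5 stuck-at-1.
Only N2 stuck-at-0 is consistent with every test.

N2 stuck-at-0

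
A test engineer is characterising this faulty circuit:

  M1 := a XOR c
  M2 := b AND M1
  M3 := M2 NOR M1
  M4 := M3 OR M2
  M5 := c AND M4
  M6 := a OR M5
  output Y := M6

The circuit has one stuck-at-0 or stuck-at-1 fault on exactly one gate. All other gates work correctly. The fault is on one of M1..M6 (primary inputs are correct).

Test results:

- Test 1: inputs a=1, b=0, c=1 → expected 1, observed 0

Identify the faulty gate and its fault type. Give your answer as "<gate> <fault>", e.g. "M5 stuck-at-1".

M6 stuck-at-0

Fault-free values for test 1 (a=1, b=0, c=1): M1=0, M2=0, M3=1, M4=1, M5=1, M6=1, giving Y=1. Observed 0.
Test 1: faults giving observed 0 are {M6 stuck-at-0}.
Only M6 stuck-at-0 is consistent with every test.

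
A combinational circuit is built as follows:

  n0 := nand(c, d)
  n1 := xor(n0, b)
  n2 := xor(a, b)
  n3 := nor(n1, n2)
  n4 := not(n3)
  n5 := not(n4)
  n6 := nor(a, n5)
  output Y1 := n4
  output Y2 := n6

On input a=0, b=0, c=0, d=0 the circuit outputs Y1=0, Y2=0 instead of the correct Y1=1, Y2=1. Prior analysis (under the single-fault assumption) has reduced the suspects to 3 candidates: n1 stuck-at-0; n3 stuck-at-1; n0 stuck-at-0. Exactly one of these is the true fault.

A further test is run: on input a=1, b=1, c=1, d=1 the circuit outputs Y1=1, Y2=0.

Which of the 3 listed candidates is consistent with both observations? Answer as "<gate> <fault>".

n0 stuck-at-0

Evaluate each candidate on input a=1, b=1, c=1, d=1:
  n1 stuck-at-0: n0=0, n1=0 [stuck-at-0], n2=0, n3=1, n4=0, n5=1, n6=0 → Y1=0, Y2=0 — eliminated
  n3 stuck-at-1: n0=0, n1=1, n2=0, n3=1 [stuck-at-1], n4=0, n5=1, n6=0 → Y1=0, Y2=0 — eliminated
  n0 stuck-at-0: n0=0 [stuck-at-0], n1=1, n2=0, n3=0, n4=1, n5=0, n6=0 → Y1=1, Y2=0 — matches
Only n0 stuck-at-0 reproduces the observed Y1=1, Y2=0.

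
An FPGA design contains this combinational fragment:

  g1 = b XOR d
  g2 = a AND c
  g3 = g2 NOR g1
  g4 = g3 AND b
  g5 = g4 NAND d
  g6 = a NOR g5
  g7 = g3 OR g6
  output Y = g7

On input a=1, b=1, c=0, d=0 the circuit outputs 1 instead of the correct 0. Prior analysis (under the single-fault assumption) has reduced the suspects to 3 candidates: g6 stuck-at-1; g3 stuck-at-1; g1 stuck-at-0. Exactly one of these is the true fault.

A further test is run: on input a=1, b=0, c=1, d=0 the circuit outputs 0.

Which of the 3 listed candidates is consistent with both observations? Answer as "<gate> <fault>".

g1 stuck-at-0

Evaluate each candidate on input a=1, b=0, c=1, d=0:
  g6 stuck-at-1: g1=0, g2=1, g3=0, g4=0, g5=1, g6=1 [stuck-at-1], g7=1 → 1 — eliminated
  g3 stuck-at-1: g1=0, g2=1, g3=1 [stuck-at-1], g4=0, g5=1, g6=0, g7=1 → 1 — eliminated
  g1 stuck-at-0: g1=0 [stuck-at-0], g2=1, g3=0, g4=0, g5=1, g6=0, g7=0 → 0 — matches
Only g1 stuck-at-0 reproduces the observed 0.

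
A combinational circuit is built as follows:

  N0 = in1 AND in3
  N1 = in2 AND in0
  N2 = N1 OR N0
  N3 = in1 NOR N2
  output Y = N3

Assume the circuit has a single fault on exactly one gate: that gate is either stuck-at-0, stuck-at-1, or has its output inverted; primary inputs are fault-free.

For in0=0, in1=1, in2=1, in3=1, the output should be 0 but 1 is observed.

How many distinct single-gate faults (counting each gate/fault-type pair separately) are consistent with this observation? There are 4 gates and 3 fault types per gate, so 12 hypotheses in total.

2

Fault-free: N0=1, N1=0, N2=1, N3=0 → 0. Observed 1.
  N0 stuck-at-0: output 0 ✗
  N0 stuck-at-1: output 0 ✗
  N0 inverted output: output 0 ✗
  N1 stuck-at-0: output 0 ✗
  N1 stuck-at-1: output 0 ✗
  N1 inverted output: output 0 ✗
  N2 stuck-at-0: output 0 ✗
  N2 stuck-at-1: output 0 ✗
  N2 inverted output: output 0 ✗
  N3 stuck-at-0: output 0 ✗
  N3 stuck-at-1: output 1 ✓
  N3 inverted output: output 1 ✓
Consistent faults: {N3 stuck-at-1, N3 inverted output} — 2 in all.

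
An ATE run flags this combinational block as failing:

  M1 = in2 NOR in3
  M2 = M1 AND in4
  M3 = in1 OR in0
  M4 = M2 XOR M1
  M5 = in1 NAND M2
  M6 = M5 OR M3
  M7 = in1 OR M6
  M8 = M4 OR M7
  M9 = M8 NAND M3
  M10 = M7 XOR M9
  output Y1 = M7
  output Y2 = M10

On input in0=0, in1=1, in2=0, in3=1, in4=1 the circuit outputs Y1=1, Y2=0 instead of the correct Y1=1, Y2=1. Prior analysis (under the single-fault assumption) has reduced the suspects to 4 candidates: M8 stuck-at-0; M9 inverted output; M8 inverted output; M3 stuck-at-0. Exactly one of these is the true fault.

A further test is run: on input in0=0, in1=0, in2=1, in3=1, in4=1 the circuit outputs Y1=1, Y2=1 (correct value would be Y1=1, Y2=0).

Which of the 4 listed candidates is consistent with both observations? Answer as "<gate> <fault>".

M9 inverted output

Evaluate each candidate on input in0=0, in1=0, in2=1, in3=1, in4=1:
  M8 stuck-at-0: M1=0, M2=0, M3=0, M4=0, M5=1, M6=1, M7=1, M8=0 [stuck-at-0], M9=1, M10=0 → Y1=1, Y2=0 — eliminated
  M9 inverted output: M1=0, M2=0, M3=0, M4=0, M5=1, M6=1, M7=1, M8=1, M9=0 [inverted output], M10=1 → Y1=1, Y2=1 — matches
  M8 inverted output: M1=0, M2=0, M3=0, M4=0, M5=1, M6=1, M7=1, M8=0 [inverted output], M9=1, M10=0 → Y1=1, Y2=0 — eliminated
  M3 stuck-at-0: M1=0, M2=0, M3=0 [stuck-at-0], M4=0, M5=1, M6=1, M7=1, M8=1, M9=1, M10=0 → Y1=1, Y2=0 — eliminated
Only M9 inverted output reproduces the observed Y1=1, Y2=1.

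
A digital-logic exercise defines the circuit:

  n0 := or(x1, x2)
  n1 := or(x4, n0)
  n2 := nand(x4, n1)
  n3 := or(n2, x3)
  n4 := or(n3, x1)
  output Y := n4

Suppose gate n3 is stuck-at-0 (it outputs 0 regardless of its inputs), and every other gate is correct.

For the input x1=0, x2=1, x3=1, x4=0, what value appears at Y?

0

Propagate with n3 forced: n0=1, n1=1, n2=1, n3=0 [stuck-at-0], n4=0.
So Y = 0. (Without the fault it would be 1.)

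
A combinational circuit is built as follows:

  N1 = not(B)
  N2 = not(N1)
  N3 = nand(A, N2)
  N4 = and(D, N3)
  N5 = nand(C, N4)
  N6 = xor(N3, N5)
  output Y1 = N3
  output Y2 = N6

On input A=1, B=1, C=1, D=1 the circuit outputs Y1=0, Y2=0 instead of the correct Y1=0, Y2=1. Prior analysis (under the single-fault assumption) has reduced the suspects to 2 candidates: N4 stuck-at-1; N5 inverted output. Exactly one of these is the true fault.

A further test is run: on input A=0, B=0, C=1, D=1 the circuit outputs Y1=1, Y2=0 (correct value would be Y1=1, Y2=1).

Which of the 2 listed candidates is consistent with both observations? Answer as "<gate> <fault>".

N5 inverted output

Evaluate each candidate on input A=0, B=0, C=1, D=1:
  N4 stuck-at-1: N1=1, N2=0, N3=1, N4=1 [stuck-at-1], N5=0, N6=1 → Y1=1, Y2=1 — eliminated
  N5 inverted output: N1=1, N2=0, N3=1, N4=1, N5=1 [inverted output], N6=0 → Y1=1, Y2=0 — matches
Only N5 inverted output reproduces the observed Y1=1, Y2=0.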